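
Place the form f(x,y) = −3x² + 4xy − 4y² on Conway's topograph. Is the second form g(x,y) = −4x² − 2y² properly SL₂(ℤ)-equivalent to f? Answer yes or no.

D₁ = -32, D₂ = -32
f is negative-definite; reduce −f:
−f: translate: b→2 (≡-4 mod 6), so (3,-4,4)→(3,2,3)
−f: reduced (well bottom): (3,2,3) with a≤c, −a<b≤a
flip sign back: reduced form of f is (-3,-2,-3)
g is negative-definite; reduce −g:
−g: flip: (4,0,2)→(2,0,4)
−g: reduced (well bottom): (2,0,4) with a≤c, −a<b≤a
flip sign back: reduced form of g is (-2,0,-4)
reduced forms (-3, -2, -3) vs (-2, 0, -4) ⇒ inequivalent

no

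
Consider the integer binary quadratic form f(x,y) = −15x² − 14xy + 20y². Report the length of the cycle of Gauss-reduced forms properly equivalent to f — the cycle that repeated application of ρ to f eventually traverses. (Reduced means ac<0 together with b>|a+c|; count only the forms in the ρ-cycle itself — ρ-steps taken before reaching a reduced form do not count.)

D = 1396, ⌊√D⌋ = 37
descent: ρ → (20,14,-15)  [lands on river]
river: ρ → (-15,16,19)
river: ρ → (19,22,-12)
river: ρ → (-12,26,15)
river: ρ → (15,34,-4)
river: ρ → (-4,30,31)
river: ρ → (31,32,-3)
river: ρ → (-3,34,20)
river: ρ → (20,6,-17)
river: ρ → (-17,28,9)
river: ρ → (9,26,-20)
river: ρ → (-20,14,15)
river: ρ → (15,16,-19)
river: ρ → (-19,22,12)
river: ρ → (12,26,-15)
river: ρ → (-15,34,4)
river: ρ → (4,30,-31)
river: ρ → (-31,32,3)
river: ρ → (3,34,-20)
river: ρ → (-20,6,17)
river: ρ → (17,28,-9)
river: ρ → (-9,26,20)
ρ-cycle length = 22 (tail of 1 descent step not counted)

22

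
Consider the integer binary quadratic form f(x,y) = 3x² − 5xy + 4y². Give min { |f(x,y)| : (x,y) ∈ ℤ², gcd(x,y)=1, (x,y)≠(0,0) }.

translate: b→1 (≡-5 mod 6), so (3,-5,4)→(3,1,2)
flip: (3,1,2)→(2,-1,3)
reduced (well bottom): (2,-1,3) with a≤c, −a<b≤a
well minimum = a = 2

2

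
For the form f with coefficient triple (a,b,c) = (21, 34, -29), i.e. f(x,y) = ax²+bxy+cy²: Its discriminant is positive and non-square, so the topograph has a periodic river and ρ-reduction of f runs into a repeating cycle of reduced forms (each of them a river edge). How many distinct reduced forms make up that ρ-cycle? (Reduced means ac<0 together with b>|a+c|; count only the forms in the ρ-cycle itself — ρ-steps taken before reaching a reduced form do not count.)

D = 3592, ⌊√D⌋ = 59
river: ρ → (-29,24,26)
river: ρ → (26,28,-27)
river: ρ → (-27,26,27)
river: ρ → (27,28,-26)
river: ρ → (-26,24,29)
river: ρ → (29,34,-21)
river: ρ → (-21,50,13)
river: ρ → (13,54,-13)
river: ρ → (-13,50,21)
river: ρ → (21,34,-29)
ρ-cycle length = 10 (tail of 0 descent steps not counted)

10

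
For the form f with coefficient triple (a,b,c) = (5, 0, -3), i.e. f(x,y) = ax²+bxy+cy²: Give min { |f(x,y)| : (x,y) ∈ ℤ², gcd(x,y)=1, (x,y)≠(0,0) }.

descent: ρ → (-3,6,2)  [lands on river]
river: ρ → (2,6,-3)
closes: descent 1, river 2
min |a| on river = 2

2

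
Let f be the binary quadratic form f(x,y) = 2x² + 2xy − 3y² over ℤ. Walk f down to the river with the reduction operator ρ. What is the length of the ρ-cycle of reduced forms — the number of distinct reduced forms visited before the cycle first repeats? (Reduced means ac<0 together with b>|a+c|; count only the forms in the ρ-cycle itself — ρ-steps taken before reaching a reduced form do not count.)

D = 28, ⌊√D⌋ = 5
river: ρ → (-3,4,1)
river: ρ → (1,4,-3)
river: ρ → (-3,2,2)
river: ρ → (2,2,-3)
ρ-cycle length = 4 (tail of 0 descent steps not counted)

4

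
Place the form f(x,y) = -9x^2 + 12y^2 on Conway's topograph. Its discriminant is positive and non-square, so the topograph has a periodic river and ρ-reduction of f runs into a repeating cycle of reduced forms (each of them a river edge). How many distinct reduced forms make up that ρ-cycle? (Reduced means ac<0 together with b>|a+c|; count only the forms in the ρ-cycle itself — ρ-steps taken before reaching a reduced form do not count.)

D = 432, ⌊√D⌋ = 20
descent: ρ → (12,0,-9)
descent: ρ → (-9,18,3)  [lands on river]
river: ρ → (3,18,-9)
ρ-cycle length = 2 (tail of 2 descent steps not counted)

2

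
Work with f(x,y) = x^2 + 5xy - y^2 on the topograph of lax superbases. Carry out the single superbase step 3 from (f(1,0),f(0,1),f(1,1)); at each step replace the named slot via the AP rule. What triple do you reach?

start (1,-1,5) = (f(1,0),f(0,1),f(1,1))
replace slot 3: 2·(1+(-1)) − 5 = -5 → (1,-1,-5)

1,-1,-5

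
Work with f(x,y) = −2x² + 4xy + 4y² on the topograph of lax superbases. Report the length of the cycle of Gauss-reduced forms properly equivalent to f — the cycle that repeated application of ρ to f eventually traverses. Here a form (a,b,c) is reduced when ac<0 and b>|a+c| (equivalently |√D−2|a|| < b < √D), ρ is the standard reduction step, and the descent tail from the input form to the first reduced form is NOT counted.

D = 48, ⌊√D⌋ = 6
river: ρ → (4,4,-2)
river: ρ → (-2,4,4)
ρ-cycle length = 2 (tail of 0 descent steps not counted)

2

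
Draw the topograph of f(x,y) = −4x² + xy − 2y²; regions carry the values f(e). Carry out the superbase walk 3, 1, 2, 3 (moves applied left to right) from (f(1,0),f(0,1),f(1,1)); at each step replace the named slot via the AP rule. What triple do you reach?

start (-4,-2,-5) = (f(1,0),f(0,1),f(1,1))
replace slot 3: 2·((-4)+(-2)) − (-5) = -7 → (-4,-2,-7)
replace slot 1: 2·((-2)+(-7)) − (-4) = -14 → (-14,-2,-7)
replace slot 2: 2·((-14)+(-7)) − (-2) = -40 → (-14,-40,-7)
replace slot 3: 2·((-14)+(-40)) − (-7) = -101 → (-14,-40,-101)

-14,-40,-101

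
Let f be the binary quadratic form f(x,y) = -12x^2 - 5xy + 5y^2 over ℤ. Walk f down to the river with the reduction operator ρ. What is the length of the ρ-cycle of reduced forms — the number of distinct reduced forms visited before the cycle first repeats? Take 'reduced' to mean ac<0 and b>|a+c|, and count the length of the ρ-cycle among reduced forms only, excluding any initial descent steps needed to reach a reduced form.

D = 265, ⌊√D⌋ = 16
descent: ρ → (5,15,-2)  [lands on river]
river: ρ → (-2,13,12)
river: ρ → (12,11,-3)
river: ρ → (-3,13,8)
river: ρ → (8,3,-8)
river: ρ → (-8,13,3)
river: ρ → (3,11,-12)
river: ρ → (-12,13,2)
river: ρ → (2,15,-5)
river: ρ → (-5,15,2)
river: ρ → (2,13,-12)
river: ρ → (-12,11,3)
river: ρ → (3,13,-8)
river: ρ → (-8,3,8)
river: ρ → (8,13,-3)
river: ρ → (-3,11,12)
river: ρ → (12,13,-2)
river: ρ → (-2,15,5)
ρ-cycle length = 18 (tail of 1 descent step not counted)

18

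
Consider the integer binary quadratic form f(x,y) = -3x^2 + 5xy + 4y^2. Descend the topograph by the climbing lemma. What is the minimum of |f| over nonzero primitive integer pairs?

river: ρ → (4,3,-4)
river: ρ → (-4,5,3)
river: ρ → (3,7,-2)
river: ρ → (-2,5,6)
river: ρ → (6,7,-1)
river: ρ → (-1,7,6)
river: ρ → (6,5,-2)
river: ρ → (-2,7,3)
river: ρ → (3,5,-4)
river: ρ → (-4,3,4)
river: ρ → (4,5,-3)
river: ρ → (-3,7,2)
river: ρ → (2,5,-6)
river: ρ → (-6,7,1)
river: ρ → (1,7,-6)
river: ρ → (-6,5,2)
river: ρ → (2,7,-3)
river: ρ → (-3,5,4)
closes: descent 0, river 18
min |a| on river = 1

1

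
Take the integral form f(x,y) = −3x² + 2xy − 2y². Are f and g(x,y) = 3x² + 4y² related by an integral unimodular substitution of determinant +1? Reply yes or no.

D₁ = -20, D₂ = -48
discriminants differ ⇒ not SL₂(ℤ)-equivalent

no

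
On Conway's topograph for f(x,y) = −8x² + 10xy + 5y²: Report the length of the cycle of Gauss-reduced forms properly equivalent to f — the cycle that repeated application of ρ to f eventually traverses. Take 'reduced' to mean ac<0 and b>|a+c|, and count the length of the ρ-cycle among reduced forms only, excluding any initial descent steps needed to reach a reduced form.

D = 260, ⌊√D⌋ = 16
river: ρ → (5,10,-8)
river: ρ → (-8,6,7)
river: ρ → (7,8,-7)
river: ρ → (-7,6,8)
river: ρ → (8,10,-5)
river: ρ → (-5,10,8)
river: ρ → (8,6,-7)
river: ρ → (-7,8,7)
river: ρ → (7,6,-8)
river: ρ → (-8,10,5)
ρ-cycle length = 10 (tail of 0 descent steps not counted)

10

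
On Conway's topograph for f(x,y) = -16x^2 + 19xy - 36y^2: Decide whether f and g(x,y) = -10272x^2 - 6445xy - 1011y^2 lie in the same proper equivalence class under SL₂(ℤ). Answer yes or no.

D₁ = -1943, D₂ = -1943
f is negative-definite; reduce −f:
−f: translate: b→13 (≡-19 mod 32), so (16,-19,36)→(16,13,33)
−f: reduced (well bottom): (16,13,33) with a≤c, −a<b≤a
flip sign back: reduced form of f is (-16,-13,-33)
g is negative-definite; reduce −g:
−g: flip: (10272,6445,1011)→(1011,-6445,10272)
−g: translate: b→-379 (≡-6445 mod 2022), so (1011,-6445,10272)→(1011,-379,36)
−g: flip: (1011,-379,36)→(36,379,1011)
−g: translate: b→19 (≡379 mod 72), so (36,379,1011)→(36,19,16)
−g: flip: (36,19,16)→(16,-19,36)
−g: translate: b→13 (≡-19 mod 32), so (16,-19,36)→(16,13,33)
−g: reduced (well bottom): (16,13,33) with a≤c, −a<b≤a
flip sign back: reduced form of g is (-16,-13,-33)
reduced forms (-16, -13, -33) vs (-16, -13, -33) ⇒ equivalent

yes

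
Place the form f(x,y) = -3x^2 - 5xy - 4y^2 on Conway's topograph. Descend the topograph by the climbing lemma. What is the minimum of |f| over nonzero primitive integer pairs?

translate: b→-1 (≡5 mod 6), so (3,5,4)→(3,-1,2)
flip: (3,-1,2)→(2,1,3)
reduced (well bottom): (2,1,3) with a≤c, −a<b≤a
well minimum |f| = |-2| = 2 (negative-definite)

2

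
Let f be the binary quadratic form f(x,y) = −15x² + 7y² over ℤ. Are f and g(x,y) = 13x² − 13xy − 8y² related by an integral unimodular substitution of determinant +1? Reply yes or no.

D₁ = 420, D₂ = 585
discriminants differ ⇒ not SL₂(ℤ)-equivalent

no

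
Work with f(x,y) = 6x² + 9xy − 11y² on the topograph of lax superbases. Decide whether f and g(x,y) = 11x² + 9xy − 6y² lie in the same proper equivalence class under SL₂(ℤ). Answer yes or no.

D₁ = 345, D₂ = 345
river cycle of f (length 10): (-11, 13, 4), (4, 11, -14), (-14, 17, 1), (1, 17, -14), (-14, 11, 4), (4, 13, -11), (-11, 9, 6), (6, 15, -5), (-5, 15, 6), (6, 9, -11)
river cycle of g (length 10): (-6, 15, 5), (5, 15, -6), (-6, 9, 11), (11, 13, -4), (-4, 11, 14), (14, 17, -1), (-1, 17, 14), (14, 11, -4), (-4, 13, 11), (11, 9, -6)
cycles differ ⇒ inequivalent

no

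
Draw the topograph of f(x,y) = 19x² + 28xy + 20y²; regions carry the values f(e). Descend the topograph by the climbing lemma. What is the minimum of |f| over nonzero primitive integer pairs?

translate: b→-10 (≡28 mod 38), so (19,28,20)→(19,-10,11)
flip: (19,-10,11)→(11,10,19)
reduced (well bottom): (11,10,19) with a≤c, −a<b≤a
well minimum = a = 11

11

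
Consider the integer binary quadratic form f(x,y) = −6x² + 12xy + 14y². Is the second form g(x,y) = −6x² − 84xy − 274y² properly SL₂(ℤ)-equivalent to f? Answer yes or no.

D₁ = 480, D₂ = 480
river cycle of f (length 4): (14, 16, -4), (-4, 16, 14), (14, 12, -6), (-6, 12, 14)
river cycle of g (length 4): (-6, 12, 14), (14, 16, -4), (-4, 16, 14), (14, 12, -6)
cycles coincide ⇒ equivalent

yes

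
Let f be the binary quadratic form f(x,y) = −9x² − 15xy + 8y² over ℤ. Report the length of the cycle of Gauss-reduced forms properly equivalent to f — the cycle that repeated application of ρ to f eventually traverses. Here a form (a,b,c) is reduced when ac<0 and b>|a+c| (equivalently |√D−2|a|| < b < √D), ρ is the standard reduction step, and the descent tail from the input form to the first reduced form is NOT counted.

D = 513, ⌊√D⌋ = 22
descent: ρ → (8,15,-9)  [lands on river]
river: ρ → (-9,21,2)
river: ρ → (2,19,-19)
river: ρ → (-19,19,2)
river: ρ → (2,21,-9)
river: ρ → (-9,15,8)
river: ρ → (8,17,-7)
river: ρ → (-7,11,14)
river: ρ → (14,17,-4)
river: ρ → (-4,15,18)
river: ρ → (18,21,-1)
river: ρ → (-1,21,18)
river: ρ → (18,15,-4)
river: ρ → (-4,17,14)
river: ρ → (14,11,-7)
river: ρ → (-7,17,8)
ρ-cycle length = 16 (tail of 1 descent step not counted)

16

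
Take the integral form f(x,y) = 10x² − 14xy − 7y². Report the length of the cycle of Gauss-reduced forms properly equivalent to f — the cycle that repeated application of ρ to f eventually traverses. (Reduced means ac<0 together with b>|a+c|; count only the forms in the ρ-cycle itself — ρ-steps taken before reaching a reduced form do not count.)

D = 476, ⌊√D⌋ = 21
descent: ρ → (-7,14,10)  [lands on river]
river: ρ → (10,6,-11)
river: ρ → (-11,16,5)
river: ρ → (5,14,-14)
river: ρ → (-14,14,5)
river: ρ → (5,16,-11)
river: ρ → (-11,6,10)
river: ρ → (10,14,-7)
ρ-cycle length = 8 (tail of 1 descent step not counted)

8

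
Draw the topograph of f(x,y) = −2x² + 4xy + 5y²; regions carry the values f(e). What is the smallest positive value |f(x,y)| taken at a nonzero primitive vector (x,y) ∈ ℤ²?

river: ρ → (5,6,-1)
river: ρ → (-1,6,5)
river: ρ → (5,4,-2)
river: ρ → (-2,4,5)
closes: descent 0, river 4
min |a| on river = 1

1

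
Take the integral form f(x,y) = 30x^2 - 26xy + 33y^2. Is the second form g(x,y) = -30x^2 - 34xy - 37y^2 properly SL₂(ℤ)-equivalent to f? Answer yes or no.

D₁ = -3284, D₂ = -3284
f: reduced (well bottom): (30,-26,33) with a≤c, −a<b≤a
g is negative-definite; reduce −g:
−g: translate: b→-26 (≡34 mod 60), so (30,34,37)→(30,-26,33)
−g: reduced (well bottom): (30,-26,33) with a≤c, −a<b≤a
flip sign back: reduced form of g is (-30,26,-33)
reduced forms (30, -26, 33) vs (-30, 26, -33) ⇒ inequivalent

no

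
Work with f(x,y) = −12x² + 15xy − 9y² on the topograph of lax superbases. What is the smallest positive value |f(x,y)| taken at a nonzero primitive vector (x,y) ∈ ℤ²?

translate: b→9 (≡-15 mod 24), so (12,-15,9)→(12,9,6)
flip: (12,9,6)→(6,-9,12)
translate: b→3 (≡-9 mod 12), so (6,-9,12)→(6,3,9)
reduced (well bottom): (6,3,9) with a≤c, −a<b≤a
well minimum |f| = |-6| = 6 (negative-definite)

6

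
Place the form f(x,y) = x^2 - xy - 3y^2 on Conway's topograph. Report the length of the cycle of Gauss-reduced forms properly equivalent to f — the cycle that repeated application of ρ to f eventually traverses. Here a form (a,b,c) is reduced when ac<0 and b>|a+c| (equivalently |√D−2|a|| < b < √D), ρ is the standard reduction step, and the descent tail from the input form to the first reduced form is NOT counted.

D = 13, ⌊√D⌋ = 3
descent: ρ → (-3,1,1)
descent: ρ → (1,3,-1)  [lands on river]
river: ρ → (-1,3,1)
ρ-cycle length = 2 (tail of 2 descent steps not counted)

2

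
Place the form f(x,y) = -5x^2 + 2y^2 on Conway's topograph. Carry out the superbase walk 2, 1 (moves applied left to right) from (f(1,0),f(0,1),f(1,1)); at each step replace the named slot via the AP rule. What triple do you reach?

start (-5,2,-3) = (f(1,0),f(0,1),f(1,1))
replace slot 2: 2·((-5)+(-3)) − 2 = -18 → (-5,-18,-3)
replace slot 1: 2·((-18)+(-3)) − (-5) = -37 → (-37,-18,-3)

-37,-18,-3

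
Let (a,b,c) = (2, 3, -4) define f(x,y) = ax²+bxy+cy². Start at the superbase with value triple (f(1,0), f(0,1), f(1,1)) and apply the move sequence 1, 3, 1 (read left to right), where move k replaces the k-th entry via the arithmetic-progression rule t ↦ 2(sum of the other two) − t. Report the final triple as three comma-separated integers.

start (2,-4,1) = (f(1,0),f(0,1),f(1,1))
replace slot 1: 2·((-4)+1) − 2 = -8 → (-8,-4,1)
replace slot 3: 2·((-8)+(-4)) − 1 = -25 → (-8,-4,-25)
replace slot 1: 2·((-4)+(-25)) − (-8) = -50 → (-50,-4,-25)

-50,-4,-25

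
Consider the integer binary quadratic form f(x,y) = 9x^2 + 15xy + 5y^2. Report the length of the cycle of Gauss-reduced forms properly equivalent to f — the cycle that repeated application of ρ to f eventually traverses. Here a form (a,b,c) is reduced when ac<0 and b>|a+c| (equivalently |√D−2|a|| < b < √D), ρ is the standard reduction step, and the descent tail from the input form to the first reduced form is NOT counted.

D = 45, ⌊√D⌋ = 6
descent: ρ → (5,5,-1)  [lands on river]
river: ρ → (-1,5,5)
ρ-cycle length = 2 (tail of 1 descent step not counted)

2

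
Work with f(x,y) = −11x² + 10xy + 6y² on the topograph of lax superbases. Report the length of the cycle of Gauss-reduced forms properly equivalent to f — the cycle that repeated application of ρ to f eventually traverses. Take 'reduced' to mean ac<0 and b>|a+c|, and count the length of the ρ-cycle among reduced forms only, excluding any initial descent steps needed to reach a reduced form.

D = 364, ⌊√D⌋ = 19
river: ρ → (6,14,-7)
river: ρ → (-7,14,6)
river: ρ → (6,10,-11)
river: ρ → (-11,12,5)
river: ρ → (5,18,-2)
river: ρ → (-2,18,5)
river: ρ → (5,12,-11)
river: ρ → (-11,10,6)
ρ-cycle length = 8 (tail of 0 descent steps not counted)

8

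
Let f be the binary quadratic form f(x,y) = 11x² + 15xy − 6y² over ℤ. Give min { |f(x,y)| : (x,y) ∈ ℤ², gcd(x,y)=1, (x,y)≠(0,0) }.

river: ρ → (-6,21,2)
river: ρ → (2,19,-16)
river: ρ → (-16,13,5)
river: ρ → (5,17,-10)
river: ρ → (-10,3,12)
river: ρ → (12,21,-1)
river: ρ → (-1,21,12)
river: ρ → (12,3,-10)
river: ρ → (-10,17,5)
river: ρ → (5,13,-16)
river: ρ → (-16,19,2)
river: ρ → (2,21,-6)
river: ρ → (-6,15,11)
river: ρ → (11,7,-10)
river: ρ → (-10,13,8)
river: ρ → (8,19,-4)
river: ρ → (-4,21,3)
river: ρ → (3,21,-4)
river: ρ → (-4,19,8)
river: ρ → (8,13,-10)
river: ρ → (-10,7,11)
river: ρ → (11,15,-6)
closes: descent 0, river 22
min |a| on river = 1

1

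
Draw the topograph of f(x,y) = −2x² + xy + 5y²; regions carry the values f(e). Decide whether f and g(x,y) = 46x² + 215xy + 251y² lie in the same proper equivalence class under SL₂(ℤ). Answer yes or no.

D₁ = 41, D₂ = 41
river cycle of f (length 10): (-2, 5, 2), (2, 3, -4), (-4, 5, 1), (1, 5, -4), (-4, 3, 2), (2, 5, -2), (-2, 3, 4), (4, 5, -1), (-1, 5, 4), (4, 3, -2)
river cycle of g (length 10): (-2, 5, 2), (2, 3, -4), (-4, 5, 1), (1, 5, -4), (-4, 3, 2), (2, 5, -2), (-2, 3, 4), (4, 5, -1), (-1, 5, 4), (4, 3, -2)
cycles coincide ⇒ equivalent

yes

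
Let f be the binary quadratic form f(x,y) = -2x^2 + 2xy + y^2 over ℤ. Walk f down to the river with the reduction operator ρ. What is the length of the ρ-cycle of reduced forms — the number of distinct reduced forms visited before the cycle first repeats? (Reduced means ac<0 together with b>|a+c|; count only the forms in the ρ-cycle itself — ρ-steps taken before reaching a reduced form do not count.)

D = 12, ⌊√D⌋ = 3
river: ρ → (1,2,-2)
river: ρ → (-2,2,1)
ρ-cycle length = 2 (tail of 0 descent steps not counted)

2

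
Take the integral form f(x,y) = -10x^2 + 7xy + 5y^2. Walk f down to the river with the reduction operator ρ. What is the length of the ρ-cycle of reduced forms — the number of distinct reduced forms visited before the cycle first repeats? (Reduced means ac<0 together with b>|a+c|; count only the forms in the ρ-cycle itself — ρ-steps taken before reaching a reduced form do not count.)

D = 249, ⌊√D⌋ = 15
river: ρ → (5,13,-4)
river: ρ → (-4,11,8)
river: ρ → (8,5,-7)
river: ρ → (-7,9,6)
river: ρ → (6,15,-1)
river: ρ → (-1,15,6)
river: ρ → (6,9,-7)
river: ρ → (-7,5,8)
river: ρ → (8,11,-4)
river: ρ → (-4,13,5)
river: ρ → (5,7,-10)
river: ρ → (-10,13,2)
river: ρ → (2,15,-3)
river: ρ → (-3,15,2)
river: ρ → (2,13,-10)
river: ρ → (-10,7,5)
ρ-cycle length = 16 (tail of 0 descent steps not counted)

16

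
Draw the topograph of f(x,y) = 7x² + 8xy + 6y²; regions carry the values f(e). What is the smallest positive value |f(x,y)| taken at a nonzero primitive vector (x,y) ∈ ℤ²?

translate: b→-6 (≡8 mod 14), so (7,8,6)→(7,-6,5)
flip: (7,-6,5)→(5,6,7)
translate: b→-4 (≡6 mod 10), so (5,6,7)→(5,-4,6)
reduced (well bottom): (5,-4,6) with a≤c, −a<b≤a
well minimum = a = 5

5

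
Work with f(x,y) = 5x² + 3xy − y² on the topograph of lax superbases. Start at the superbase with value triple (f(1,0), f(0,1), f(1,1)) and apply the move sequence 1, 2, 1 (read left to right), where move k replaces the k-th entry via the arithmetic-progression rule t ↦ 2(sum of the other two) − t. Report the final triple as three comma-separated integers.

start (5,-1,7) = (f(1,0),f(0,1),f(1,1))
replace slot 1: 2·((-1)+7) − 5 = 7 → (7,-1,7)
replace slot 2: 2·(7+7) − (-1) = 29 → (7,29,7)
replace slot 1: 2·(29+7) − 7 = 65 → (65,29,7)

65,29,7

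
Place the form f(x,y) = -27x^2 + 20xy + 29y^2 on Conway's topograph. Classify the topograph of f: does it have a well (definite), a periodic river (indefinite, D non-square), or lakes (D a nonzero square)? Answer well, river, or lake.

D = b²−4ac = 20² − 4·(-27)·29 = 3532
D > 0 non-square ⇒ indefinite ⇒ periodic river

river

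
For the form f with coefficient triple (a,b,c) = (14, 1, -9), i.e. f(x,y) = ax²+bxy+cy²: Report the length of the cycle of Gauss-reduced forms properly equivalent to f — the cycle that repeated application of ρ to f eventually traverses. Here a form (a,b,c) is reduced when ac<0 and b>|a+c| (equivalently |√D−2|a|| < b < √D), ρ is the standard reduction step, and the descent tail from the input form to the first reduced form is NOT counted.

D = 505, ⌊√D⌋ = 22
descent: ρ → (-9,17,6)  [lands on river]
river: ρ → (6,19,-6)
river: ρ → (-6,17,9)
river: ρ → (9,19,-4)
river: ρ → (-4,21,4)
river: ρ → (4,19,-9)
ρ-cycle length = 6 (tail of 1 descent step not counted)

6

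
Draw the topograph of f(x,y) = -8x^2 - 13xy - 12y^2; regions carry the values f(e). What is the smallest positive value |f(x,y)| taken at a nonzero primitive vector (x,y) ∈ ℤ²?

translate: b→-3 (≡13 mod 16), so (8,13,12)→(8,-3,7)
flip: (8,-3,7)→(7,3,8)
reduced (well bottom): (7,3,8) with a≤c, −a<b≤a
well minimum |f| = |-7| = 7 (negative-definite)

7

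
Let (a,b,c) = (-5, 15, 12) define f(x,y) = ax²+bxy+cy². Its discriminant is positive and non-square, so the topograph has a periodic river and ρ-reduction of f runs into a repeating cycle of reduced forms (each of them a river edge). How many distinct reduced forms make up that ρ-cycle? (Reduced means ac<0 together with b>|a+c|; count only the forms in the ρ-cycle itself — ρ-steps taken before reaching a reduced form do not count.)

D = 465, ⌊√D⌋ = 21
river: ρ → (12,9,-8)
river: ρ → (-8,7,13)
river: ρ → (13,19,-2)
river: ρ → (-2,21,3)
river: ρ → (3,21,-2)
river: ρ → (-2,19,13)
river: ρ → (13,7,-8)
river: ρ → (-8,9,12)
river: ρ → (12,15,-5)
river: ρ → (-5,15,12)
ρ-cycle length = 10 (tail of 0 descent steps not counted)

10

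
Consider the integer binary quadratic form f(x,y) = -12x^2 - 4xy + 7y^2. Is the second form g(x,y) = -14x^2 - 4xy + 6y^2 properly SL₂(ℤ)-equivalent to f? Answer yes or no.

D₁ = 352, D₂ = 352
river cycle of f (length 6): (7, 18, -1), (-1, 18, 7), (7, 10, -9), (-9, 8, 8), (8, 8, -9), (-9, 10, 7)
river cycle of g (length 6): (6, 16, -4), (-4, 16, 6), (6, 8, -12), (-12, 16, 2), (2, 16, -12), (-12, 8, 6)
cycles differ ⇒ inequivalent

no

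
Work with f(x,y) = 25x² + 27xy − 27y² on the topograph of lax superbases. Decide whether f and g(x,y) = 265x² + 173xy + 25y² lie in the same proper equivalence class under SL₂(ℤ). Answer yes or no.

D₁ = 3429, D₂ = 3429
river cycle of f (length 22): (-27, 27, 25), (25, 23, -29), (-29, 35, 19), (19, 41, -23), (-23, 51, 9), (9, 57, -5), (-5, 53, 31), (31, 9, -27), (-27, 45, 13), (13, 33, -45), … (12 more)
river cycle of g (length 22): (25, 27, -27), (-27, 27, 25), (25, 23, -29), (-29, 35, 19), (19, 41, -23), (-23, 51, 9), (9, 57, -5), (-5, 53, 31), (31, 9, -27), (-27, 45, 13), … (12 more)
cycles coincide ⇒ equivalent

yes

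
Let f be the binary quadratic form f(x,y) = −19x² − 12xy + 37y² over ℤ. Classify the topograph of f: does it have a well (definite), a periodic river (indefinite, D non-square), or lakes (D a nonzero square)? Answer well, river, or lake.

D = b²−4ac = (-12)² − 4·(-19)·37 = 2956
D > 0 non-square ⇒ indefinite ⇒ periodic river

river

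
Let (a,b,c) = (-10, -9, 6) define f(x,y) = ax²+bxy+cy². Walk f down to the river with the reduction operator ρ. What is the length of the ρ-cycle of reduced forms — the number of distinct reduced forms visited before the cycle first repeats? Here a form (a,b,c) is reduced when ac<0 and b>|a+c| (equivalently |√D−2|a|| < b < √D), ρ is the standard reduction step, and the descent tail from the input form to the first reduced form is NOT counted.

D = 321, ⌊√D⌋ = 17
descent: ρ → (6,9,-10)  [lands on river]
river: ρ → (-10,11,5)
river: ρ → (5,9,-12)
river: ρ → (-12,15,2)
river: ρ → (2,17,-4)
river: ρ → (-4,15,6)
ρ-cycle length = 6 (tail of 1 descent step not counted)

6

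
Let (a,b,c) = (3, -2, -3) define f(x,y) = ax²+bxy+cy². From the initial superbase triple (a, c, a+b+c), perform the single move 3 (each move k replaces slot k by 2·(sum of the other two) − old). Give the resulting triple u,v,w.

start (3,-3,-2) = (f(1,0),f(0,1),f(1,1))
replace slot 3: 2·(3+(-3)) − (-2) = 2 → (3,-3,2)

3,-3,2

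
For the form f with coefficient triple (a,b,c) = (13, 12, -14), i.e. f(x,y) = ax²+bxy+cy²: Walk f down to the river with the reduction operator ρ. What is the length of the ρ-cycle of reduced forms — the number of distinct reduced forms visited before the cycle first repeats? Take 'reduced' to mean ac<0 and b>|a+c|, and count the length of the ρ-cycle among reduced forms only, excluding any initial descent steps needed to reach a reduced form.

D = 872, ⌊√D⌋ = 29
river: ρ → (-14,16,11)
river: ρ → (11,28,-2)
river: ρ → (-2,28,11)
river: ρ → (11,16,-14)
river: ρ → (-14,12,13)
river: ρ → (13,14,-13)
river: ρ → (-13,12,14)
river: ρ → (14,16,-11)
river: ρ → (-11,28,2)
river: ρ → (2,28,-11)
river: ρ → (-11,16,14)
river: ρ → (14,12,-13)
river: ρ → (-13,14,13)
river: ρ → (13,12,-14)
ρ-cycle length = 14 (tail of 0 descent steps not counted)

14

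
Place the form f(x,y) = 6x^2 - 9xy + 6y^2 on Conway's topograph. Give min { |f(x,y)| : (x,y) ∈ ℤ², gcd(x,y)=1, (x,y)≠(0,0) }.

translate: b→3 (≡-9 mod 12), so (6,-9,6)→(6,3,3)
flip: (6,3,3)→(3,-3,6)
translate: b→3 (≡-3 mod 6), so (3,-3,6)→(3,3,6)
reduced (well bottom): (3,3,6) with a≤c, −a<b≤a
well minimum = a = 3

3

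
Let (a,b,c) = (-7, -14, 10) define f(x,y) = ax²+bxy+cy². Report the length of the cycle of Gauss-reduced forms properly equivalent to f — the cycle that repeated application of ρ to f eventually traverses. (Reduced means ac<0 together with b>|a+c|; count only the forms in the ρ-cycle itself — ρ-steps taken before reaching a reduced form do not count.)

D = 476, ⌊√D⌋ = 21
descent: ρ → (10,14,-7)  [lands on river]
river: ρ → (-7,14,10)
river: ρ → (10,6,-11)
river: ρ → (-11,16,5)
river: ρ → (5,14,-14)
river: ρ → (-14,14,5)
river: ρ → (5,16,-11)
river: ρ → (-11,6,10)
ρ-cycle length = 8 (tail of 1 descent step not counted)

8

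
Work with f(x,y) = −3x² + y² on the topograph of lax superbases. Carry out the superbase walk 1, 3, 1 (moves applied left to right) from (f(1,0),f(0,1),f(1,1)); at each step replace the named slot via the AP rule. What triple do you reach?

start (-3,1,-2) = (f(1,0),f(0,1),f(1,1))
replace slot 1: 2·(1+(-2)) − (-3) = 1 → (1,1,-2)
replace slot 3: 2·(1+1) − (-2) = 6 → (1,1,6)
replace slot 1: 2·(1+6) − 1 = 13 → (13,1,6)

13,1,6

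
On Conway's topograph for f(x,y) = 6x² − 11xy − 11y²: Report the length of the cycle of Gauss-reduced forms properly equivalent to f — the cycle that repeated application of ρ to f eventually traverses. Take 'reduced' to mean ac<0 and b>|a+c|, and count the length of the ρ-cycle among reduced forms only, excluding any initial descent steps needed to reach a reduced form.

D = 385, ⌊√D⌋ = 19
descent: ρ → (-11,11,6)  [lands on river]
river: ρ → (6,13,-9)
river: ρ → (-9,5,10)
river: ρ → (10,15,-4)
river: ρ → (-4,17,6)
river: ρ → (6,19,-1)
river: ρ → (-1,19,6)
river: ρ → (6,17,-4)
river: ρ → (-4,15,10)
river: ρ → (10,5,-9)
river: ρ → (-9,13,6)
river: ρ → (6,11,-11)
ρ-cycle length = 12 (tail of 1 descent step not counted)

12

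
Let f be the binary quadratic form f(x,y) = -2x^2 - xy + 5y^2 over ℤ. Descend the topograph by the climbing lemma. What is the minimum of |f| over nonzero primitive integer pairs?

descent: ρ → (5,1,-2)
descent: ρ → (-2,3,4)  [lands on river]
river: ρ → (4,5,-1)
river: ρ → (-1,5,4)
river: ρ → (4,3,-2)
river: ρ → (-2,5,2)
river: ρ → (2,3,-4)
river: ρ → (-4,5,1)
river: ρ → (1,5,-4)
river: ρ → (-4,3,2)
river: ρ → (2,5,-2)
closes: descent 2, river 10
min |a| on river = 1

1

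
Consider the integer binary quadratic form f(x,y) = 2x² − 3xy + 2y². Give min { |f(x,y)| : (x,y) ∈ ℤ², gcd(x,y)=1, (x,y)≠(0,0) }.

translate: b→1 (≡-3 mod 4), so (2,-3,2)→(2,1,1)
flip: (2,1,1)→(1,-1,2)
translate: b→1 (≡-1 mod 2), so (1,-1,2)→(1,1,2)
reduced (well bottom): (1,1,2) with a≤c, −a<b≤a
well minimum = a = 1

1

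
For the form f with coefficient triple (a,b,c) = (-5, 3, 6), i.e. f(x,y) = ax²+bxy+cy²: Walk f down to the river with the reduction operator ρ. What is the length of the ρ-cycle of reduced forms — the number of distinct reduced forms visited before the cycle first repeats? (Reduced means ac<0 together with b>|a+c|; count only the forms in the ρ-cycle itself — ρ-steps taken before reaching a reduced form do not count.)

D = 129, ⌊√D⌋ = 11
river: ρ → (6,9,-2)
river: ρ → (-2,11,1)
river: ρ → (1,11,-2)
river: ρ → (-2,9,6)
river: ρ → (6,3,-5)
river: ρ → (-5,7,4)
river: ρ → (4,9,-3)
river: ρ → (-3,9,4)
river: ρ → (4,7,-5)
river: ρ → (-5,3,6)
ρ-cycle length = 10 (tail of 0 descent steps not counted)

10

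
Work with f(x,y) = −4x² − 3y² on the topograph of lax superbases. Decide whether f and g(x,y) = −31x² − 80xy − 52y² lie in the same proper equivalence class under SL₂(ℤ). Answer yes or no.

D₁ = -48, D₂ = -48
f is negative-definite; reduce −f:
−f: flip: (4,0,3)→(3,0,4)
−f: reduced (well bottom): (3,0,4) with a≤c, −a<b≤a
flip sign back: reduced form of f is (-3,0,-4)
g is negative-definite; reduce −g:
−g: translate: b→18 (≡80 mod 62), so (31,80,52)→(31,18,3)
−g: flip: (31,18,3)→(3,-18,31)
−g: translate: b→0 (≡-18 mod 6), so (3,-18,31)→(3,0,4)
−g: reduced (well bottom): (3,0,4) with a≤c, −a<b≤a
flip sign back: reduced form of g is (-3,0,-4)
reduced forms (-3, 0, -4) vs (-3, 0, -4) ⇒ equivalent

yes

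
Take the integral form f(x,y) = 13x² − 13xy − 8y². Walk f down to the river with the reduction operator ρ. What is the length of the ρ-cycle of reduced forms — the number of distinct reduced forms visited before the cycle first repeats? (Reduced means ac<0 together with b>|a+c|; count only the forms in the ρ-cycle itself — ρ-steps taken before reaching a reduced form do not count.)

D = 585, ⌊√D⌋ = 24
descent: ρ → (-8,13,13)  [lands on river]
river: ρ → (13,13,-8)
river: ρ → (-8,19,7)
river: ρ → (7,23,-2)
river: ρ → (-2,21,18)
river: ρ → (18,15,-5)
river: ρ → (-5,15,18)
river: ρ → (18,21,-2)
river: ρ → (-2,23,7)
river: ρ → (7,19,-8)
ρ-cycle length = 10 (tail of 1 descent step not counted)

10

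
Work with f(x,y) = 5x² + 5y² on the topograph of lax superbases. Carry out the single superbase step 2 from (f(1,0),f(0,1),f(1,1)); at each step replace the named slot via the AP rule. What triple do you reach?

start (5,5,10) = (f(1,0),f(0,1),f(1,1))
replace slot 2: 2·(5+10) − 5 = 25 → (5,25,10)

5,25,10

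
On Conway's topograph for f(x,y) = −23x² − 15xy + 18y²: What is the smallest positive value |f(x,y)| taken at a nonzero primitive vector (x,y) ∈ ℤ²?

descent: ρ → (18,15,-23)  [lands on river]
river: ρ → (-23,31,10)
river: ρ → (10,29,-26)
river: ρ → (-26,23,13)
river: ρ → (13,29,-20)
river: ρ → (-20,11,22)
river: ρ → (22,33,-9)
river: ρ → (-9,39,10)
river: ρ → (10,41,-5)
river: ρ → (-5,39,18)
river: ρ → (18,33,-11)
river: ρ → (-11,33,18)
river: ρ → (18,39,-5)
river: ρ → (-5,41,10)
river: ρ → (10,39,-9)
river: ρ → (-9,33,22)
river: ρ → (22,11,-20)
river: ρ → (-20,29,13)
river: ρ → (13,23,-26)
river: ρ → (-26,29,10)
river: ρ → (10,31,-23)
river: ρ → (-23,15,18)
river: ρ → (18,21,-20)
river: ρ → (-20,19,19)
river: ρ → (19,19,-20)
river: ρ → (-20,21,18)
closes: descent 1, river 26
min |a| on river = 5

5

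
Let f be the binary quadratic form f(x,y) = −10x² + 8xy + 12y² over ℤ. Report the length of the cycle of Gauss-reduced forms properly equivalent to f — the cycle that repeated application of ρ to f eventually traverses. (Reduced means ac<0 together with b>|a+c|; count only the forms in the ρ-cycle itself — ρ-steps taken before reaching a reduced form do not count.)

D = 544, ⌊√D⌋ = 23
river: ρ → (12,16,-6)
river: ρ → (-6,20,6)
river: ρ → (6,16,-12)
river: ρ → (-12,8,10)
river: ρ → (10,12,-10)
river: ρ → (-10,8,12)
ρ-cycle length = 6 (tail of 0 descent steps not counted)

6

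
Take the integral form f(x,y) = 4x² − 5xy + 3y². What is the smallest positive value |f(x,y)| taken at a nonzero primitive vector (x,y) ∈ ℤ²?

translate: b→3 (≡-5 mod 8), so (4,-5,3)→(4,3,2)
flip: (4,3,2)→(2,-3,4)
translate: b→1 (≡-3 mod 4), so (2,-3,4)→(2,1,3)
reduced (well bottom): (2,1,3) with a≤c, −a<b≤a
well minimum = a = 2

2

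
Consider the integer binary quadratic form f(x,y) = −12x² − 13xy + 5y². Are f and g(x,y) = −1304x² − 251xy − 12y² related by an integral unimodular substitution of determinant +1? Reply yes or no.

D₁ = 409, D₂ = 409
river cycle of f (length 54): (5, 13, -12), (-12, 11, 6), (6, 13, -10), (-10, 7, 9), (9, 11, -8), (-8, 5, 12), (12, 19, -1), (-1, 19, 12), (12, 5, -8), (-8, 11, 9), … (44 more)
river cycle of g (length 54): (-12, 11, 6), (6, 13, -10), (-10, 7, 9), (9, 11, -8), (-8, 5, 12), (12, 19, -1), (-1, 19, 12), (12, 5, -8), (-8, 11, 9), (9, 7, -10), … (44 more)
cycles coincide ⇒ equivalent

yes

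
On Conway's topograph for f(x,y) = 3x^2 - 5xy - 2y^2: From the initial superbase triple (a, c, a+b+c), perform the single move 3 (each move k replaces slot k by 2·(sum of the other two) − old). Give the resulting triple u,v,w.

start (3,-2,-4) = (f(1,0),f(0,1),f(1,1))
replace slot 3: 2·(3+(-2)) − (-4) = 6 → (3,-2,6)

3,-2,6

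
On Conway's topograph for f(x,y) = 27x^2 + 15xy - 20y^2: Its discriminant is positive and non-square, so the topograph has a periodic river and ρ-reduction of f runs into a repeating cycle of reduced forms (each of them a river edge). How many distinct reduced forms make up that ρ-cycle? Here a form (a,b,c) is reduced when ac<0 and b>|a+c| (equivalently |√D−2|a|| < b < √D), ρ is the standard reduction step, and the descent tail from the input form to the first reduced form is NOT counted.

D = 2385, ⌊√D⌋ = 48
river: ρ → (-20,25,22)
river: ρ → (22,19,-23)
river: ρ → (-23,27,18)
river: ρ → (18,45,-5)
river: ρ → (-5,45,18)
river: ρ → (18,27,-23)
river: ρ → (-23,19,22)
river: ρ → (22,25,-20)
river: ρ → (-20,15,27)
river: ρ → (27,39,-8)
river: ρ → (-8,41,22)
river: ρ → (22,47,-2)
river: ρ → (-2,45,45)
river: ρ → (45,45,-2)
river: ρ → (-2,47,22)
river: ρ → (22,41,-8)
river: ρ → (-8,39,27)
river: ρ → (27,15,-20)
ρ-cycle length = 18 (tail of 0 descent steps not counted)

18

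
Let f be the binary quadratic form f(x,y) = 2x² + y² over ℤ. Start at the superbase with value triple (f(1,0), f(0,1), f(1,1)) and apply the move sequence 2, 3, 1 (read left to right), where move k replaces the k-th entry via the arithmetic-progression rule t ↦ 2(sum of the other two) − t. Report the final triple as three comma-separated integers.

start (2,1,3) = (f(1,0),f(0,1),f(1,1))
replace slot 2: 2·(2+3) − 1 = 9 → (2,9,3)
replace slot 3: 2·(2+9) − 3 = 19 → (2,9,19)
replace slot 1: 2·(9+19) − 2 = 54 → (54,9,19)

54,9,19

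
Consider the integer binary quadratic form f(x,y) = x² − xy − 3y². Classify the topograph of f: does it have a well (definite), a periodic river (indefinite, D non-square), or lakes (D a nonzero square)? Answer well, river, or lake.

D = b²−4ac = (-1)² − 4·1·(-3) = 13
D > 0 non-square ⇒ indefinite ⇒ periodic river

river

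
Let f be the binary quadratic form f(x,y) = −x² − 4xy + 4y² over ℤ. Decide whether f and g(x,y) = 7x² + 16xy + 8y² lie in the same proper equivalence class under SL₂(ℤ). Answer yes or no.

D₁ = 32, D₂ = 32
river cycle of f (length 2): (4, 4, -1), (-1, 4, 4)
river cycle of g (length 2): (-1, 4, 4), (4, 4, -1)
cycles coincide ⇒ equivalent

yes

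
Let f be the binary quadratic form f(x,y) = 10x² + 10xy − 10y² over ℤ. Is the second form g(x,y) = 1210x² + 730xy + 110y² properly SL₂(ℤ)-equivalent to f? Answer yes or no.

D₁ = 500, D₂ = 500
river cycle of f (length 2): (-10, 10, 10), (10, 10, -10)
river cycle of g (length 2): (10, 10, -10), (-10, 10, 10)
cycles coincide ⇒ equivalent

yes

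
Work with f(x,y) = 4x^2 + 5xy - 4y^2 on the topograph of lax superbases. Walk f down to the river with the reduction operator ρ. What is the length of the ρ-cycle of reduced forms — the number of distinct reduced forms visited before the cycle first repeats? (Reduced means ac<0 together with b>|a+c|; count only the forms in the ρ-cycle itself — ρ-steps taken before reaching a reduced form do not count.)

D = 89, ⌊√D⌋ = 9
river: ρ → (-4,3,5)
river: ρ → (5,7,-2)
river: ρ → (-2,9,1)
river: ρ → (1,9,-2)
river: ρ → (-2,7,5)
river: ρ → (5,3,-4)
river: ρ → (-4,5,4)
river: ρ → (4,3,-5)
river: ρ → (-5,7,2)
river: ρ → (2,9,-1)
river: ρ → (-1,9,2)
river: ρ → (2,7,-5)
river: ρ → (-5,3,4)
river: ρ → (4,5,-4)
ρ-cycle length = 14 (tail of 0 descent steps not counted)

14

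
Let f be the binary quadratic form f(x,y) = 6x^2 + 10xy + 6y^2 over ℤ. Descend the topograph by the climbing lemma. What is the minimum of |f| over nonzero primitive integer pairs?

translate: b→-2 (≡10 mod 12), so (6,10,6)→(6,-2,2)
flip: (6,-2,2)→(2,2,6)
reduced (well bottom): (2,2,6) with a≤c, −a<b≤a
well minimum = a = 2

2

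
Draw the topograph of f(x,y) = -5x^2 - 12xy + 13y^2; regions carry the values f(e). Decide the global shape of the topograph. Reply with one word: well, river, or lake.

D = b²−4ac = (-12)² − 4·(-5)·13 = 404
D > 0 non-square ⇒ indefinite ⇒ periodic river

river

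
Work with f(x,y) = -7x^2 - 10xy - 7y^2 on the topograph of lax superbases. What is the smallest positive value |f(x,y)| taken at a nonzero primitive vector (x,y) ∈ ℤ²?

translate: b→-4 (≡10 mod 14), so (7,10,7)→(7,-4,4)
flip: (7,-4,4)→(4,4,7)
reduced (well bottom): (4,4,7) with a≤c, −a<b≤a
well minimum |f| = |-4| = 4 (negative-definite)

4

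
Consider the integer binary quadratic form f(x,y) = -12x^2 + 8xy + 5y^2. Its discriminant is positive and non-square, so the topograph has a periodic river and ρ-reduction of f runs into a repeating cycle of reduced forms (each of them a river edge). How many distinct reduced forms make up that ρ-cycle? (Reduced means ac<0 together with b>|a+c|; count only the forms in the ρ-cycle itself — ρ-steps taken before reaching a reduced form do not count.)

D = 304, ⌊√D⌋ = 17
river: ρ → (5,12,-8)
river: ρ → (-8,4,9)
river: ρ → (9,14,-3)
river: ρ → (-3,16,4)
river: ρ → (4,16,-3)
river: ρ → (-3,14,9)
river: ρ → (9,4,-8)
river: ρ → (-8,12,5)
river: ρ → (5,8,-12)
river: ρ → (-12,16,1)
river: ρ → (1,16,-12)
river: ρ → (-12,8,5)
ρ-cycle length = 12 (tail of 0 descent steps not counted)

12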